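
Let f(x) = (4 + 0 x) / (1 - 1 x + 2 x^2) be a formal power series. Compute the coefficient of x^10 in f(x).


Write f(x) = sum_{k>=0} a_k x^k. Multiplying both sides by 1 - 1 x + 2 x^2 gives
(1 - 1 x + 2 x^2) sum_{k>=0} a_k x^k = 4 + 0 x.
Matching coefficients:
 x^0: a_0 = 4
 x^1: a_1 - 1 a_0 = 0  =>  a_1 = 1*4 + 0 = 4
 x^k (k >= 2): a_k = 1 a_{k-1} - 2 a_{k-2}.
Iterating: a_2 = -4, a_3 = -12, a_4 = -4, a_5 = 20, a_6 = 28, a_7 = -12, a_8 = -68, a_9 = -44, a_10 = 92.
So the coefficient of x^10 is 92.

92


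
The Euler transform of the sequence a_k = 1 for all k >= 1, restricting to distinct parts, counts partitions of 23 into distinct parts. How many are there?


Partitions of 23 into distinct parts can be computed via generating function.
Product (1+x)(1+x^2)(1+x^3)...
The coefficient of x^23 = 104

104


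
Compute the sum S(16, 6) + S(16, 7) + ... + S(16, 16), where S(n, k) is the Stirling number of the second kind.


By definition, S(n, k) counts partitions of an n-set into exactly k nonempty blocks.
Computing row n = 16 for k = 6..16:
S(16, k): 2734926558, 3281882604, 2141764053, 820784250, 193754990, 28936908, 2757118, 165620, 6020, 120, 1
Sum = 9204978242.

9204978242


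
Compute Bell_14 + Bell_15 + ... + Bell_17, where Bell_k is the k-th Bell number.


Recall Bell_k counts set partitions of a k-set (with Bell_0 = 1 by convention).
Bell_14 through Bell_17: 190899322, 1382958545, 10480142147, 82864869804
Sum = 190899322 + 1382958545 + 10480142147 + 82864869804 = 94918869818.

94918869818


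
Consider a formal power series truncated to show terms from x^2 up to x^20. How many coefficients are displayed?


From x^2 to x^20 inclusive, the count is 20 - 2 + 1 = 19.

19


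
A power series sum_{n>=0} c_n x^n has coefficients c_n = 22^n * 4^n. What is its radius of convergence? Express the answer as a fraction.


By the root test (Cauchy-Hadamard), the radius is R = 1 / limsup_n |c_n|^(1/n).
Here |c_n|^(1/n) = (22^n * 4^n)^(1/n) = 22 * 4 = 88 for all n.
So R = 1/88 = 1/88.

1/88


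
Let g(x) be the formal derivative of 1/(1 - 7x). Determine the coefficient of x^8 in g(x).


Differentiate termwise: d/dx sum_{k>=0} 7^k x^k = sum_{k>=1} k 7^k x^(k-1) = sum_{j>=0} (j+1) 7^(j+1) x^j.
Equivalently, d/dx [1/(1 - 7x)] = 7/(1 - 7x)^2.
For j = 8: 9 * 7^9 = 9 * 40353607 = 363182463.

363182463


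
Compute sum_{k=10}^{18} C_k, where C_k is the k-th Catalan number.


C_10 through C_18: 16796, 58786, 208012, 742900, 2674440, 9694845, 35357670, 129644790, 477638700
Sum = 16796 + 58786 + 208012 + 742900 + 2674440 + 9694845 + 35357670 + 129644790 + 477638700
= 656036939

656036939


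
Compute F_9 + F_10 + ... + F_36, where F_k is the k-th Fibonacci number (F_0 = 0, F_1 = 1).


Use the identity sum_{k=0}^{N} F_k = F_{N+2} - 1 (which follows from F_{k+2} - F_{k+1} = F_k). Then
sum_{k=9}^{36} F_k = (F_{38} - 1) - (F_{10} - 1) = F_{38} - F_{10}.
Computing: F_{38} = 39088169, F_{10} = 55, so
Sum = 39088169 - 55 = 39088114.

39088114


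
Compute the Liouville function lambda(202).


The Liouville function is lambda(k) = (-1)^Omega(k), where Omega(k) counts the prime factors of k with multiplicity.
Factoring: 202 = 2 * 101, so Omega(202) = 2.
lambda(202) = (-1)^2 = 1.

1


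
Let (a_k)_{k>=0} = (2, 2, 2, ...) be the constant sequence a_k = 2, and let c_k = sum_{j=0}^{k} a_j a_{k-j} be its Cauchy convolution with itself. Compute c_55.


Since a_j = 2 for all j >= 0, the convolution sum becomes
c_k = sum_{j=0}^{k} 2 * 2 = 4 * (k + 1).
Equivalently, the generating function of (a_k) is 2/(1 - x) and its square is 4/(1 - x)^2 = sum_{k>=0} 4(k + 1) x^k.
For k = 55: 4 * 56 = 224.

224


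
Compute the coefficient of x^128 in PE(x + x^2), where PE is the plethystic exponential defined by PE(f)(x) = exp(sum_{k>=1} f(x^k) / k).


With f(x) = x + x^2, the exponent is sum_{k>=1} (x^k + x^(2k)) / k = -ln(1 - x) - ln(1 - x^2). Exponentiating:
PE(x + x^2) = 1 / ((1 - x)(1 - x^2)).
This is the generating function for partitions of n into parts of size 1 or 2. The number of 2's can be any j in 0..64, and the rest are 1's, so
[x^128] = floor(128/2) + 1 = 65.

65


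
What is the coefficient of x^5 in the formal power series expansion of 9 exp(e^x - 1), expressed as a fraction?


exp(e^x - 1) is the exponential generating function for the Bell numbers Bell_k: exp(e^x - 1) = sum_{k>=0} Bell_k x^k / k!.
So the coefficient of x^5 in 9 exp(e^x - 1) is 9 Bell_5 / 5!.
Computing: Bell_5 = 52 and 5! = 120, giving
9 * 52/120 = 39/10.

39/10


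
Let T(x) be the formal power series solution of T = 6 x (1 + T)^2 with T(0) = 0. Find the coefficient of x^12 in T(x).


Apply the Lagrange inversion formula: if T = 6 x * phi(T) with phi(t) = (1 + t)^2, then [x^n] T = 6^n * (1/n) [t^(n-1)] phi(t)^n = 6^n * (1/n) [t^(n-1)] (1 + t)^(2n) = 6^n * (1/n) C(2n, n-1).
Using the identity C(2n, n-1) = C(2n, n) * n / (n+1), the unscaled factor equals C(2n, n) / (n+1) = C_n, the n-th Catalan number.
For n = 12: C_12 = C(24, 12) / 13 = 2704156/13 = 208012.
With the 6^12 = 2176782336 factor, the coefficient is 2176782336 * 208012 = 452796847276032.

452796847276032


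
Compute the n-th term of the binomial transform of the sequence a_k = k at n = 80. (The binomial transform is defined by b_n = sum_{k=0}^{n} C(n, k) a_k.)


With a_k = k, b_n = sum_{k=0}^{n} C(n, k) k. Using k * C(n, k) = n * C(n-1, k-1) gives b_n = n * sum_{k>=1} C(n-1, k-1) = n * 2^(n-1).
For n = 80: 80 * 2^79 = 80 * 604462909807314587353088 = 48357032784585166988247040.

48357032784585166988247040


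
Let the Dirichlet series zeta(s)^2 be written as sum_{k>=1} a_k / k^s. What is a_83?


The Dirichlet convolution of the constant function 1 with itself gives (1 * 1)(k) = sum_{d | k} 1 = d(k), the number of positive divisors of k.
Since zeta(s) = sum_{k>=1} 1/k^s, we have zeta(s)^2 = sum_{k>=1} d(k)/k^s, so a_k = d(k).
For k = 83: the divisors are 1, 83.
Count = 2.

2


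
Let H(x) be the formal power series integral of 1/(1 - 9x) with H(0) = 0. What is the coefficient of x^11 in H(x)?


1/(1 - 9x) = sum_{k>=0} 9^k x^k. Integrating termwise with H(0) = 0:
H(x) = sum_{k>=0} 9^k x^(k+1) / (k+1) = sum_{m>=1} 9^(m-1) x^m / m.
For m = 11: 9^10/11 = 3486784401/11 = 3486784401/11.

3486784401/11


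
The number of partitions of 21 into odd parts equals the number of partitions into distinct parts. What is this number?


Computing partitions of 21 into odd parts (1, 3, 5, ...):
Using the generating function prod_{k>=0} 1/(1-x^(2k+1)),
the count is 76

76


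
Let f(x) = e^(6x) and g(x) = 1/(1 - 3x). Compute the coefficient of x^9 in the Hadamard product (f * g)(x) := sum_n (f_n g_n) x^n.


Expanding: f_k = 6^k/k! (from e^(6x)) and g_k = 3^k (from 1/(1 - 3x)). So the Hadamard coefficient (f * g)_k = 6^k 3^k / k! = (18)^k / k!.
For k = 9: 18^9/9! = 198359290368/362880 = 19131876/35.

19131876/35


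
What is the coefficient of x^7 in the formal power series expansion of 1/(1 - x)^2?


The expansion 1/(1 - x)^r = sum_{k>=0} C(k + r - 1, r - 1) x^k follows from the multiset / negative-binomial theorem (or from repeated differentiation of the geometric series).
For r = 2 and k = 7:
C(8, 1) = 40320 / (1 * 5040) = 8.

8


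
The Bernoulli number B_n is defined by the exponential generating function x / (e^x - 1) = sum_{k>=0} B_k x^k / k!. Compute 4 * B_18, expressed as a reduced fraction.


Bernoulli numbers can also be computed recursively via B_0 = 1 and sum_{j=0}^{m} C(m+1, j) B_j = 0 for m >= 1. Odd-index Bernoulli numbers vanish for k >= 3.
Computing B_18 = 43867/798, so 4 * B_18 = 4 * 43867/798 = 87734/399.

87734/399


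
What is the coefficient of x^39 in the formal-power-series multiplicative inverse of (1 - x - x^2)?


Let the inverse be f(x) = sum_{k>=0} a_k x^k. From f(x) * (1 - x - x^2) = 1 and matching coefficients:
 x^0: a_0 = 1.
 x^1: a_1 - a_0 = 0, so a_1 = 1.
 x^k (k >= 2): a_k - a_{k-1} - a_{k-2} = 0, i.e. a_k = a_{k-1} + a_{k-2}.
This is the Fibonacci-type recurrence shifted so that a_0 = a_1 = 1.
Iterating: a_0=1, a_1=1, a_2=2, a_3=3, a_4=5, a_5=8, a_6=13, a_7=21, a_8=34, a_9=55, ...
a_39 = 102334155.

102334155


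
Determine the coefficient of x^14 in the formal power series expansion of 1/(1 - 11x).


The geometric series identity gives 1/(1 - c x) = sum_{k>=0} c^k x^k, so the coefficient of x^k is c^k.
Here c = 11 and k = 14.
Computing: 11^14 = 379749833583241

379749833583241


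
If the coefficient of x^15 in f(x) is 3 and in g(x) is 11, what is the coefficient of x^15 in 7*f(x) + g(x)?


Scalar multiplication scales coefficients: 7 * 3 = 21.
Then add the g coefficient: 21 + 11
= 32

32


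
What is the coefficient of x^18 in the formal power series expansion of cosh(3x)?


The Maclaurin series is cosh(t) = sum_{m>=0} t^(2m) / (2m)!, so substituting t = 3x, only even powers of x are nonzero, with coefficient of x^(2m) equal to 3^(2m) / (2m)!.
For x^18 the coefficient is 3^18/18! = 387420489/6402373705728000 = 59049/975822848000.

59049/975822848000


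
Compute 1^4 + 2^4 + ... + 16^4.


This power sum has a closed form given by Faulhaber's formula
sum_{k=1}^{m} k^p = (1 / (p + 1)) * sum_{j=0}^{p} C(p + 1, j) B_j m^(p + 1 - j),
but for small m direct computation is fastest:
1 + 16 + 81 + 256 + 625 + 1296 + 2401 + 4096 + 6561 + 10000 + 14641 + 20736 + 28561 + 38416 + 50625 + 65536 = 243848.

243848


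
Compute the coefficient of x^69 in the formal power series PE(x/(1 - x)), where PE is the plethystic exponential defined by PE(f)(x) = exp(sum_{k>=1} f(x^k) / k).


For f(x) = x/(1 - x) we have
sum_{k>=1} f(x^k) / k = sum_{k>=1} (1/k) * x^k / (1 - x^k) = sum_{k, m >= 1} x^(k m) / k,
which after exponentiating simplifies to
PE(x/(1 - x)) = prod_{k>=1} 1 / (1 - x^k).
This is the generating function for the partition function p(n), so the coefficient of x^69 is p(69).
Computing p(69) by dynamic programming over parts 1, 2, ..., 69: p(69) = 3554345.

3554345


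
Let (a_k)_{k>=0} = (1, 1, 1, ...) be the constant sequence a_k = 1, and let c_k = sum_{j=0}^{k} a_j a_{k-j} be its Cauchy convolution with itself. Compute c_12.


Since a_j = 1 for all j >= 0, the convolution sum becomes
c_k = sum_{j=0}^{k} 1 * 1 = 1 * (k + 1).
Equivalently, the generating function of (a_k) is 1/(1 - x) and its square is 1/(1 - x)^2 = sum_{k>=0} 1(k + 1) x^k.
For k = 12: 1 * 13 = 13.

13


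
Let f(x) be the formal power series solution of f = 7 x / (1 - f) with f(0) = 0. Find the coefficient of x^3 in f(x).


Apply Lagrange inversion: f = 7 x * phi(f) with phi(t) = 1/(1 - t), so
[x^n] f = 7^n * (1/n) [t^(n-1)] phi(t)^n = 7^n * (1/n) [t^(n-1)] (1 - t)^(-n) = 7^n * (1/n) C(2n - 2, n - 1) = 7^n * C_{n-1}.
For n = 3: C_2 = C(4, 2) / 3 = 6/3 = 2.
With the 7^3 = 343 factor, the coefficient is 343 * 2 = 686.

686


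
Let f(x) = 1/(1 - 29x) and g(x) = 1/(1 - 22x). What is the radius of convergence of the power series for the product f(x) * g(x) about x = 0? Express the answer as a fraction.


The radius of 1/(1 - 29x) is 1/29 (nearest singularity at x = 1/29), and the radius of 1/(1 - 22x) is 1/22.
The product f(x)*g(x) = 1/((1 - 29x)(1 - 22x)) has singularities at both 1/29 and 1/22, so its radius of convergence is the distance to the nearest one:
min(1/29, 1/22) = 1/29.

1/29


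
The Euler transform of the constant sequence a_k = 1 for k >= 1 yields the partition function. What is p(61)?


The Euler transform converts the sequence a_k = 1 into the number of integer partitions.
Using the recurrence or dynamic programming:
p(61) = 1121505

1121505


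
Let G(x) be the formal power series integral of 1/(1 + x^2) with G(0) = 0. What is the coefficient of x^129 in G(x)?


1/(1 + x^2) = sum_{j>=0} (-1)^j x^(2j). Integrating termwise with G(0) = 0:
G(x) = sum_{j>=0} (-1)^j x^(2j+1) / (2j+1) = arctan(x).
Only odd powers are nonzero. For x^129 write 129 = 2*64 + 1, giving
(-1)^64 / 129 = 1/129 = 1/129.

1/129


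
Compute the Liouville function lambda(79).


The Liouville function is lambda(k) = (-1)^Omega(k), where Omega(k) counts the prime factors of k with multiplicity.
Factoring: 79 = 79, so Omega(79) = 1.
lambda(79) = (-1)^1 = -1.

-1


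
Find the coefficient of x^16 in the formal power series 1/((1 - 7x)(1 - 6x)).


By partial fractions or Cauchy convolution:
The coefficient equals sum_{k=0}^{16} 7^k * 6^(16-k).
= 215703854542471

215703854542471


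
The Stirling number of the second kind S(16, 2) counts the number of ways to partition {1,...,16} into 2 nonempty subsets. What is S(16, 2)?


Using the explicit formula S(n,k) = (1/k!) sum_{j=0}^{k} (-1)^(k-j) C(k,j) j^n:
S(16, 2) = 32767
Equivalently, S(n,k) is n! times the coefficient of x^n in the EGF (e^x - 1)^k / k!.

32767


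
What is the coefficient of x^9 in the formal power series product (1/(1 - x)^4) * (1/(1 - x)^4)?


Combine the factors: (1/(1 - x)^4) * (1/(1 - x)^4) = 1/(1 - x)^8.
Then use 1/(1 - x)^r = sum_{k>=0} C(k + r - 1, r - 1) x^k with r = 8 and k = 9:
C(16, 7) = 11440.

11440


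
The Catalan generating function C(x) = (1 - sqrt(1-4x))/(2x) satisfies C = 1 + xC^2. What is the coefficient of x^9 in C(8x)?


Substituting x -> 8x scales the n-th coefficient by 8^n, so [x^9] C(8x) = 8^9 * C_9.
C_9 = C(2*9, 9)/(10) = 48620/10 = 4862.
So 8^9 * 4862 = 134217728 * 4862 = 652566593536.

652566593536


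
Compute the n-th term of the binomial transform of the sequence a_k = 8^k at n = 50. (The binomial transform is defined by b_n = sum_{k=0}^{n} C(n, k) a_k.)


With a_k = 8^k, b_n = sum_{k=0}^{n} C(n, k) 8^k = (1 + 8)^n by the binomial theorem.
For n = 50: (1 + 8)^50 = 9^50 = 515377520732011331036461129765621272702107522001.

515377520732011331036461129765621272702107522001


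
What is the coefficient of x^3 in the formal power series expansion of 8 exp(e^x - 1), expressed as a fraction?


exp(e^x - 1) is the exponential generating function for the Bell numbers Bell_k: exp(e^x - 1) = sum_{k>=0} Bell_k x^k / k!.
So the coefficient of x^3 in 8 exp(e^x - 1) is 8 Bell_3 / 3!.
Computing: Bell_3 = 5 and 3! = 6, giving
8 * 5/6 = 20/3.

20/3


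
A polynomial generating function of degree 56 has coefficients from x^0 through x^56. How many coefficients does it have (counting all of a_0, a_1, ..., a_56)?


A polynomial of degree 56 takes the form a_0 + a_1 x + ... + a_56 x^56.
The number of coefficients is 56 + 1 = 57.

57


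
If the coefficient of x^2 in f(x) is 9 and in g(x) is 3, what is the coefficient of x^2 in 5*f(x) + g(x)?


Scalar multiplication scales coefficients: 5 * 9 = 45.
Then add the g coefficient: 45 + 3
= 48

48


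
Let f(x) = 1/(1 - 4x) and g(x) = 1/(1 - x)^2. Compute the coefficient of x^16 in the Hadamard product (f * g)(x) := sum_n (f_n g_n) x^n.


f has coefficients f_k = 4^k. For g = 1/(1 - x)^2 the coefficient is g_k = C(k + 1, 1) = k + 1. The Hadamard coefficient is (f * g)_k = 4^k * (k + 1).
For k = 16: 4^16 * 17 = 4294967296 * 17 = 73014444032.

73014444032


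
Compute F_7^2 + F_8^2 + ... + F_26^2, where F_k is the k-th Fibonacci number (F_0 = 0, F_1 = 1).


There is a standard identity sum_{k=0}^{N} F_k^2 = F_N * F_{N+1} (proved inductively from the telescoping relation F_k^2 = F_k F_{k+1} - F_{k-1} F_k). Then
sum_{k=7}^{26} F_k^2 = F_26 F_27 - F_6 F_7.
Computing: F_26 = 121393, F_27 = 196418, F_6 = 8, F_7 = 13.
Sum = 121393 * 196418 - 8 * 13 = 23843770170.

23843770170


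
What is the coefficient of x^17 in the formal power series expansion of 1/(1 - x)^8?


The negative binomial / multiset identity is
1/(1 - x)^r = sum_{k>=0} C(k + r - 1, r - 1) x^k.
Here r = 8 and k = 17, so the coefficient is
C(17 + 7, 7) = C(24, 7)
= 346104

346104


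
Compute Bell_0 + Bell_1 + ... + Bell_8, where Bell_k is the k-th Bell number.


Recall Bell_k counts set partitions of a k-set (with Bell_0 = 1 by convention).
Bell_0 through Bell_8: 1, 1, 2, 5, 15, 52, 203, 877, 4140
Sum = 1 + 1 + 2 + 5 + 15 + 52 + 203 + 877 + 4140 = 5296.

5296


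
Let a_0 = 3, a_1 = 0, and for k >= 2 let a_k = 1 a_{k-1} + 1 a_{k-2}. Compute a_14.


Iterating the recurrence forward:
a_0 = 3
a_1 = 0
a_2 = 1*0 + 1*3 = 3
a_3 = 1*3 + 1*0 = 3
a_4 = 1*3 + 1*3 = 6
a_5 = 1*6 + 1*3 = 9
a_6 = 1*9 + 1*6 = 15
a_7 = 1*15 + 1*9 = 24
a_8 = 1*24 + 1*15 = 39
a_9 = 1*39 + 1*24 = 63
a_10 = 1*63 + 1*39 = 102
a_11 = 1*102 + 1*63 = 165
a_12 = 1*165 + 1*102 = 267
a_13 = 1*267 + 1*165 = 432
a_14 = 1*432 + 1*267 = 699
So a_14 = 699.

699


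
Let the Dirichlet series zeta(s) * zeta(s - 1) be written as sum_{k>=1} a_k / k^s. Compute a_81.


Convolution gives a_k = sum_{d | k} d * 1 = sum_{d | k} d = sigma(k), the sum of positive divisors of k.
For k = 81, the divisors are 1, 3, 9, 27, 81, so
sigma(81) = 1 + 3 + 9 + 27 + 81 = 121.

121


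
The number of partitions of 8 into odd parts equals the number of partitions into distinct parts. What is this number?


Computing partitions of 8 into odd parts (1, 3, 5, ...):
Using the generating function prod_{k>=0} 1/(1-x^(2k+1)),
the count is 6

6


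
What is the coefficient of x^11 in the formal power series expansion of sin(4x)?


The Maclaurin series is sin(t) = sum_{k>=0} (-1)^k t^(2k+1) / (2k+1)!, so substituting t = 4x, only odd powers of x are nonzero, with coefficient of x^(2k+1) equal to (-1)^k 4^(2k+1) / (2k+1)!.
Write 11 = 2*5 + 1, giving the coefficient (-1)^5 * 4^11 / 11! = -4194304/39916800 = -16384/155925.

-16384/155925


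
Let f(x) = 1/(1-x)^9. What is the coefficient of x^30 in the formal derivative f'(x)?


Differentiate: d/dx [ 1/(1-x)^r ] = r / (1-x)^(r+1).
Here r = 9, so f'(x) = 9 / (1-x)^10.
The expansion of 1/(1-x)^(r+1) has coefficient of x^n equal to C(n+r, r).
So the coefficient of x^30 in f'(x) is
9 * C(39, 9) = 9 * 211915132 = 1907236188

1907236188


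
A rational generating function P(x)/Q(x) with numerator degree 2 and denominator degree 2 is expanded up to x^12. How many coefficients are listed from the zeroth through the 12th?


Expanding up to x^12 gives the coefficients for x^0, x^1, ..., x^12.
That is 12 + 1 = 13 coefficients in total.

13


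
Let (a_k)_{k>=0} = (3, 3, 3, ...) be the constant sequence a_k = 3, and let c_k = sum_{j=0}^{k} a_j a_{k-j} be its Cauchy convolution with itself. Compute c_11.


Since a_j = 3 for all j >= 0, the convolution sum becomes
c_k = sum_{j=0}^{k} 3 * 3 = 9 * (k + 1).
Equivalently, the generating function of (a_k) is 3/(1 - x) and its square is 9/(1 - x)^2 = sum_{k>=0} 9(k + 1) x^k.
For k = 11: 9 * 12 = 108.

108


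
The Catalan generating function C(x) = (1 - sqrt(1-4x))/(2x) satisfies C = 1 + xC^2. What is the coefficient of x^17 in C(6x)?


Substituting x -> 6x scales the n-th coefficient by 6^n, so [x^17] C(6x) = 6^17 * C_17.
C_17 = C(2*17, 17)/(18) = 2333606220/18 = 129644790.
So 6^17 * 129644790 = 16926659444736 * 129644790 = 2194453209114315325440.

2194453209114315325440


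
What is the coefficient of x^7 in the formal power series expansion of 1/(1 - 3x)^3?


The general identity 1/(1 - c x)^r = sum_{k>=0} c^k C(k + r - 1, r - 1) x^k follows by substituting y = c x into 1/(1 - y)^r = sum_{k>=0} C(k + r - 1, r - 1) y^k.
For c = 3, r = 3, k = 7:
3^7 * C(9, 2) = 2187 * 36 = 78732.

78732


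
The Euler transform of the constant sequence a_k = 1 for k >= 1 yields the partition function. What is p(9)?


The Euler transform converts the sequence a_k = 1 into the number of integer partitions.
Using the recurrence or dynamic programming:
p(9) = 30

30


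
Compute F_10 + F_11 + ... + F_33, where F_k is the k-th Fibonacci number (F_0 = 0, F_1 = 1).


Use the identity sum_{k=0}^{N} F_k = F_{N+2} - 1 (which follows from F_{k+2} - F_{k+1} = F_k). Then
sum_{k=10}^{33} F_k = (F_{35} - 1) - (F_{11} - 1) = F_{35} - F_{11}.
Computing: F_{35} = 9227465, F_{11} = 89, so
Sum = 9227465 - 89 = 9227376.

9227376


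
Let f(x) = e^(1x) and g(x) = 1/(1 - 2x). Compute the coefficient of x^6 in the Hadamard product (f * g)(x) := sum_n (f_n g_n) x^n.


Expanding: f_k = 1^k/k! (from e^(1x)) and g_k = 2^k (from 1/(1 - 2x)). So the Hadamard coefficient (f * g)_k = 1^k 2^k / k! = (2)^k / k!.
For k = 6: 2^6/6! = 64/720 = 4/45.

4/45


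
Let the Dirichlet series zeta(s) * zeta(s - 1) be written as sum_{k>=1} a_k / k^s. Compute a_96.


Convolution gives a_k = sum_{d | k} d * 1 = sum_{d | k} d = sigma(k), the sum of positive divisors of k.
For k = 96, the divisors are 1, 2, 3, 4, 6, 8, 12, 16, 24, 32, 48, 96, so
sigma(96) = 1 + 2 + 3 + 4 + 6 + 8 + 12 + 16 + 24 + 32 + 48 + 96 = 252.

252


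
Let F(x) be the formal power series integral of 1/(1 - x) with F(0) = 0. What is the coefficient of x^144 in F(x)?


1/(1 - x) = sum_{k>=0} x^k. Integrating termwise and using F(0) = 0 gives
F(x) = sum_{k>=0} x^(k+1) / (k+1) = sum_{m>=1} x^m / m = -ln(1 - x).
So the coefficient of x^144 is 1/144 = 1/144.

1/144


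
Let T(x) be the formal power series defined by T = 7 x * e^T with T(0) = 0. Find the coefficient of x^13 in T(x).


Apply the Lagrange inversion formula: if T = 7 x * phi(T) with phi(t) = e^t, then
[x^n] T = 7^n * (1/n) [t^(n-1)] phi(t)^n = 7^n * (1/n) [t^(n-1)] e^(n t) = 7^n * (1/n) * n^(n-1) / (n-1)! = 7^n * n^(n-1) / n!.
When c = 1 this is the Cayley count of rooted labeled trees on n vertices, divided by n!.
For n = 13: 7^13 * 13^12 / 13! = 96889010407 * 23298085122481/6227020800 = 24805806724123444820437/68428800.

24805806724123444820437/68428800


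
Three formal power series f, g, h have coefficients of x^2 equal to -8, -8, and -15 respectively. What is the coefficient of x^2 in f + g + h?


Series addition is componentwise:
-8 + -8 + -15
= -31

-31


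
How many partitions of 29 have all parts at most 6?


Using the generating function (1-x)^(-1)(1-x^2)^(-1)...(1-x^6)^(-1),
the coefficient of x^29 counts these restricted partitions.
Result = 1057

1057


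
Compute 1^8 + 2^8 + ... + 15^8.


This power sum has a closed form given by Faulhaber's formula
sum_{k=1}^{m} k^p = (1 / (p + 1)) * sum_{j=0}^{p} C(p + 1, j) B_j m^(p + 1 - j),
but for small m direct computation is fastest:
1 + 256 + 6561 + 65536 + 390625 + 1679616 + 5764801 + 16777216 + 43046721 + 100000000 + 214358881 + 429981696 + 815730721 + 1475789056 + 2562890625 = 5666482312.

5666482312


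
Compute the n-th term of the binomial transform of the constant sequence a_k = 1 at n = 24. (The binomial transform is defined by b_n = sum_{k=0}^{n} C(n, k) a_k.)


With a_k = 1 for all k, b_n = sum_{k=0}^{n} C(n, k) = 2^n by the binomial theorem.
For n = 24: 2^24 = 16777216.

16777216


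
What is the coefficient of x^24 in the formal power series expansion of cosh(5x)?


The Maclaurin series is cosh(t) = sum_{m>=0} t^(2m) / (2m)!, so substituting t = 5x, only even powers of x are nonzero, with coefficient of x^(2m) equal to 5^(2m) / (2m)!.
For x^24 the coefficient is 5^24/24! = 59604644775390625/620448401733239439360000 = 95367431640625/992717442773183102976.

95367431640625/992717442773183102976


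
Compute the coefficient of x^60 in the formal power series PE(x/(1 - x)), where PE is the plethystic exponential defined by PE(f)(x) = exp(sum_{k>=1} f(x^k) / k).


For f(x) = x/(1 - x) we have
sum_{k>=1} f(x^k) / k = sum_{k>=1} (1/k) * x^k / (1 - x^k) = sum_{k, m >= 1} x^(k m) / k,
which after exponentiating simplifies to
PE(x/(1 - x)) = prod_{k>=1} 1 / (1 - x^k).
This is the generating function for the partition function p(n), so the coefficient of x^60 is p(60).
Computing p(60) by dynamic programming over parts 1, 2, ..., 60: p(60) = 966467.

966467


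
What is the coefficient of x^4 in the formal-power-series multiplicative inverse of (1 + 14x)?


The inverse is 1/(1 + 14x). Apply the geometric identity 1/(1 - y) = sum_{k>=0} y^k with y = -14x:
1/(1 + 14x) = sum_{k>=0} (-14)^k x^k.
So the coefficient of x^4 is (-14)^4 = 38416.

38416


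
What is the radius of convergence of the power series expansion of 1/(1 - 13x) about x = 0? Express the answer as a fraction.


Expanding 1/(1 - 13x) = sum_{k>=0} 13^k x^k, the series converges when |13x| < 1, i.e., |x| < 1/13.
So the radius of convergence is 1/13 = 1/13.

1/13


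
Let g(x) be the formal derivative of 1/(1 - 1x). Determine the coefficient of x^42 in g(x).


Differentiate termwise: d/dx sum_{k>=0} 1^k x^k = sum_{k>=1} k 1^k x^(k-1) = sum_{j>=0} (j+1) 1^(j+1) x^j.
Equivalently, d/dx [1/(1 - 1x)] = 1/(1 - 1x)^2.
For j = 42: 43 * 1^43 = 43 * 1 = 43.

43


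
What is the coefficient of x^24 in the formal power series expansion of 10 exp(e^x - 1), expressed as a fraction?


exp(e^x - 1) is the exponential generating function for the Bell numbers Bell_k: exp(e^x - 1) = sum_{k>=0} Bell_k x^k / k!.
So the coefficient of x^24 in 10 exp(e^x - 1) is 10 Bell_24 / 24!.
Computing: Bell_24 = 445958869294805289 and 24! = 620448401733239439360000, giving
10 * 445958869294805289/620448401733239439360000 = 148652956431601763/20681613391107981312000.

148652956431601763/20681613391107981312000


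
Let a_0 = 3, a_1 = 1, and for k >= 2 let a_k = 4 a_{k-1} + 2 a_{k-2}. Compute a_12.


Iterating the recurrence forward:
a_0 = 3
a_1 = 1
a_2 = 4*1 + 2*3 = 10
a_3 = 4*10 + 2*1 = 42
a_4 = 4*42 + 2*10 = 188
a_5 = 4*188 + 2*42 = 836
a_6 = 4*836 + 2*188 = 3720
a_7 = 4*3720 + 2*836 = 16552
a_8 = 4*16552 + 2*3720 = 73648
a_9 = 4*73648 + 2*16552 = 327696
a_10 = 4*327696 + 2*73648 = 1458080
a_11 = 4*1458080 + 2*327696 = 6487712
a_12 = 4*6487712 + 2*1458080 = 28867008
So a_12 = 28867008.

28867008


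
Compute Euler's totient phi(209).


phi(n) counts integers in [1, n] coprime to n. Using the multiplicative formula phi(n) = n * prod_{p | n} (1 - 1/p):
209 = 11 * 19, so
phi(209) = 209 * (1 - 1/11) * (1 - 1/19) = 180.

180


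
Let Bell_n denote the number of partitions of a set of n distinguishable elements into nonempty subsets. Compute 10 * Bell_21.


Bell_21 can be computed from the Bell triangle or from Dobinski's identity Bell_n = (1/e) * sum_{k>=0} k^n / k!.
Computing Bell_21 = 474869816156751.
Then 10 * 474869816156751 = 4748698161567510.

4748698161567510


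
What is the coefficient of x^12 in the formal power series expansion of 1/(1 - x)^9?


The negative binomial / multiset identity is
1/(1 - x)^r = sum_{k>=0} C(k + r - 1, r - 1) x^k.
Here r = 9 and k = 12, so the coefficient is
C(12 + 8, 8) = C(20, 8)
= 125970

125970


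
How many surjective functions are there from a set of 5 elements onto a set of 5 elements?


By inclusion-exclusion on which target elements are missed, the number of surjections from an n-set onto a k-set is
surj(n, k) = sum_{j=0}^{k} (-1)^j C(k, j) (k - j)^n.
Equivalently surj(n, k) = k! * S(n, k), where S(n, k) is the Stirling number of the second kind.
For n = 5, k = 5:
S(5, 5) = 1, so
surj = 5! * 1 = 120 * 1 = 120.

120


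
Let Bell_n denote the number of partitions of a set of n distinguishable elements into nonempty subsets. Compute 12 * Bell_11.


Bell_11 can be computed from the Bell triangle or from Dobinski's identity Bell_n = (1/e) * sum_{k>=0} k^n / k!.
Computing Bell_11 = 678570.
Then 12 * 678570 = 8142840.

8142840


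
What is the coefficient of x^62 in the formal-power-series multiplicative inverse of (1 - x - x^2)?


Let the inverse be f(x) = sum_{k>=0} a_k x^k. From f(x) * (1 - x - x^2) = 1 and matching coefficients:
 x^0: a_0 = 1.
 x^1: a_1 - a_0 = 0, so a_1 = 1.
 x^k (k >= 2): a_k - a_{k-1} - a_{k-2} = 0, i.e. a_k = a_{k-1} + a_{k-2}.
This is the Fibonacci-type recurrence shifted so that a_0 = a_1 = 1.
Iterating: a_0=1, a_1=1, a_2=2, a_3=3, a_4=5, a_5=8, a_6=13, a_7=21, a_8=34, a_9=55, ...
a_62 = 6557470319842.

6557470319842


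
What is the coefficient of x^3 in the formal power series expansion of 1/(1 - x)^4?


The expansion 1/(1 - x)^r = sum_{k>=0} C(k + r - 1, r - 1) x^k follows from the multiset / negative-binomial theorem (or from repeated differentiation of the geometric series).
For r = 4 and k = 3:
C(6, 3) = 720 / (6 * 6) = 20.

20


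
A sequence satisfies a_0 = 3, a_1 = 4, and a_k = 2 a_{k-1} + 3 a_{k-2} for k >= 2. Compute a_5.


The characteristic equation is t^2 - 2 t - 3 = 0, with roots r_1 = 3 and r_2 = -1 (so c_1 = r_1 + r_2, c_2 = -r_1 r_2 as required).
One can use the closed form a_n = A r_1^n + B r_2^n, but direct iteration is more reliable:
a_0 = 3, a_1 = 4, a_2 = 17, a_3 = 46, a_4 = 143, a_5 = 424.
So a_5 = 424.

424


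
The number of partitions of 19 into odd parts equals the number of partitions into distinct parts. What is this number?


Computing partitions of 19 into odd parts (1, 3, 5, ...):
Using the generating function prod_{k>=0} 1/(1-x^(2k+1)),
the count is 54

54


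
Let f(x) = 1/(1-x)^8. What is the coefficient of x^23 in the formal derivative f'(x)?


Differentiate: d/dx [ 1/(1-x)^r ] = r / (1-x)^(r+1).
Here r = 8, so f'(x) = 8 / (1-x)^9.
The expansion of 1/(1-x)^(r+1) has coefficient of x^n equal to C(n+r, r).
So the coefficient of x^23 in f'(x) is
8 * C(31, 8) = 8 * 7888725 = 63109800

63109800


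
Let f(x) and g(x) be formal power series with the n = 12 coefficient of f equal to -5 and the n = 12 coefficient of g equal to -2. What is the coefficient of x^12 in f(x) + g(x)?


Addition of formal power series is termwise.
The coefficient of x^12 in f + g = -5 + -2
= -7

-7


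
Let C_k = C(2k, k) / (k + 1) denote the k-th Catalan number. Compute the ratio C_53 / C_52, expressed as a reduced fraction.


Using C_k = (2k)! / (k! (k+1)!), the ratio C_{k+1}/C_k simplifies to
C_{k+1}/C_k = [(2k+2)! / ((k+1)! (k+2)!)] * [k! (k+1)! / (2k)!]
 = (2k+2)(2k+1) / ((k+1)(k+2)) = 2(2k+1) / (k+2).
For k = 52: 2(2*52 + 1) / (52 + 2) = 210/54 = 35/9.

35/9


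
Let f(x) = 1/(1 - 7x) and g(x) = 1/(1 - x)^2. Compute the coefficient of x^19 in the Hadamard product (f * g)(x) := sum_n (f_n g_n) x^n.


f has coefficients f_k = 7^k. For g = 1/(1 - x)^2 the coefficient is g_k = C(k + 1, 1) = k + 1. The Hadamard coefficient is (f * g)_k = 7^k * (k + 1).
For k = 19: 7^19 * 20 = 11398895185373143 * 20 = 227977903707462860.

227977903707462860


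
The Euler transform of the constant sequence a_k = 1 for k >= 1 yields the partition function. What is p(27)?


The Euler transform converts the sequence a_k = 1 into the number of integer partitions.
Using the recurrence or dynamic programming:
p(27) = 3010

3010


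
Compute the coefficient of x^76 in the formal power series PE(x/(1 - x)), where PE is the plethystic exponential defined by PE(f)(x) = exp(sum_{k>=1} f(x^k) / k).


For f(x) = x/(1 - x) we have
sum_{k>=1} f(x^k) / k = sum_{k>=1} (1/k) * x^k / (1 - x^k) = sum_{k, m >= 1} x^(k m) / k,
which after exponentiating simplifies to
PE(x/(1 - x)) = prod_{k>=1} 1 / (1 - x^k).
This is the generating function for the partition function p(n), so the coefficient of x^76 is p(76).
Computing p(76) by dynamic programming over parts 1, 2, ..., 76: p(76) = 9289091.

9289091


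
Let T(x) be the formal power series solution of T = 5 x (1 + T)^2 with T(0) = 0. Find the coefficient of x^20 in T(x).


Apply the Lagrange inversion formula: if T = 5 x * phi(T) with phi(t) = (1 + t)^2, then [x^n] T = 5^n * (1/n) [t^(n-1)] phi(t)^n = 5^n * (1/n) [t^(n-1)] (1 + t)^(2n) = 5^n * (1/n) C(2n, n-1).
Using the identity C(2n, n-1) = C(2n, n) * n / (n+1), the unscaled factor equals C(2n, n) / (n+1) = C_n, the n-th Catalan number.
For n = 20: C_20 = C(40, 20) / 21 = 137846528820/21 = 6564120420.
With the 5^20 = 95367431640625 factor, the coefficient is 95367431640625 * 6564120420 = 626003305435180664062500.

626003305435180664062500


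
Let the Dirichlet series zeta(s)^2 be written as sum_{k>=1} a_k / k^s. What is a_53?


The Dirichlet convolution of the constant function 1 with itself gives (1 * 1)(k) = sum_{d | k} 1 = d(k), the number of positive divisors of k.
Since zeta(s) = sum_{k>=1} 1/k^s, we have zeta(s)^2 = sum_{k>=1} d(k)/k^s, so a_k = d(k).
For k = 53: the divisors are 1, 53.
Count = 2.

2


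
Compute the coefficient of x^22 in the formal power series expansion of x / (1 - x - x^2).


Let f(x) = sum_{k>=0} a_k x^k. Multiplying f(x) * (1 - x - x^2) = x and matching coefficients gives a_0 = 0, a_1 = 1, and a_k = a_{k-1} + a_{k-2} for k >= 2. These are the Fibonacci numbers F_k.
Iterating from F_0 = 0, F_1 = 1:
F_0=0, F_1=1, F_2=1, F_3=2, F_4=3, F_5=5, F_6=8, F_7=13, F_8=21, F_9=34, ...
F_22 = 17711.

17711


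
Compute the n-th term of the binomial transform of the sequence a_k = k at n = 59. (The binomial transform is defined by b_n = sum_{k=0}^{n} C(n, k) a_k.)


With a_k = k, b_n = sum_{k=0}^{n} C(n, k) k. Using k * C(n, k) = n * C(n-1, k-1) gives b_n = n * sum_{k>=1} C(n-1, k-1) = n * 2^(n-1).
For n = 59: 59 * 2^58 = 59 * 288230376151711744 = 17005592192950992896.

17005592192950992896


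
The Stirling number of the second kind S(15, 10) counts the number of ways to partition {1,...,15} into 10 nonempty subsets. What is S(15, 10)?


Using the explicit formula S(n,k) = (1/k!) sum_{j=0}^{k} (-1)^(k-j) C(k,j) j^n:
S(15, 10) = 12662650
Equivalently, S(n,k) is n! times the coefficient of x^n in the EGF (e^x - 1)^k / k!.

12662650


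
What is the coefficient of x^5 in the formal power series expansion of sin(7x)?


The Maclaurin series is sin(t) = sum_{k>=0} (-1)^k t^(2k+1) / (2k+1)!, so substituting t = 7x, only odd powers of x are nonzero, with coefficient of x^(2k+1) equal to (-1)^k 7^(2k+1) / (2k+1)!.
Write 5 = 2*2 + 1, giving the coefficient (-1)^2 * 7^5 / 5! = 16807/120 = 16807/120.

16807/120


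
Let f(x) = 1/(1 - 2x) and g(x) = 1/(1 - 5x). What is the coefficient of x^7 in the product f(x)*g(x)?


The coefficient of x^n in f*g is the Cauchy product: sum_{k=0}^{n} a^k * b^(n-k).
With a=2, b=5, n=7:
sum_{k=0}^{7} 2^k * 5^(7-k)
= 130123

130123


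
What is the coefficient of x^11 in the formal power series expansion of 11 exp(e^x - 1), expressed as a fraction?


exp(e^x - 1) is the exponential generating function for the Bell numbers Bell_k: exp(e^x - 1) = sum_{k>=0} Bell_k x^k / k!.
So the coefficient of x^11 in 11 exp(e^x - 1) is 11 Bell_11 / 11!.
Computing: Bell_11 = 678570 and 11! = 39916800, giving
11 * 678570/39916800 = 22619/120960.

22619/120960


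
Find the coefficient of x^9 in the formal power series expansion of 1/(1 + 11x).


Write 1/(1 + c x) = 1/(1 - (-c) x) and apply the geometric-series identity
1/(1 - y) = sum_{k>=0} y^k to get 1/(1 + c x) = sum_{k>=0} (-c)^k x^k.
So the coefficient of x^k is (-c)^k = (-1)^k * c^k.
Here c = 11 and k = 9:
(-11)^9 = -1 * 2357947691 = -2357947691

-2357947691


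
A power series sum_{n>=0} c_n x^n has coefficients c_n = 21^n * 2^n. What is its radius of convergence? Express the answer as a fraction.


By the root test (Cauchy-Hadamard), the radius is R = 1 / limsup_n |c_n|^(1/n).
Here |c_n|^(1/n) = (21^n * 2^n)^(1/n) = 21 * 2 = 42 for all n.
So R = 1/42 = 1/42.

1/42


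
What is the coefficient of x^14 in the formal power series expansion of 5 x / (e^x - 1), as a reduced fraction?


The exponential generating function for Bernoulli numbers is
x / (e^x - 1) = sum_{k>=0} B_k x^k / k!.
So the coefficient of x^14 in 5 x / (e^x - 1) is 5 B_14 / 14!.
Computing: B_14 = 7/6, 14! = 87178291200, giving
5 * 7/6 / 87178291200 = 1/14944849920.

1/14944849920


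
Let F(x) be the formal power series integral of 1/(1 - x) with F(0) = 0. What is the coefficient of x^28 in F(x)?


1/(1 - x) = sum_{k>=0} x^k. Integrating termwise and using F(0) = 0 gives
F(x) = sum_{k>=0} x^(k+1) / (k+1) = sum_{m>=1} x^m / m = -ln(1 - x).
So the coefficient of x^28 is 1/28 = 1/28.

1/28


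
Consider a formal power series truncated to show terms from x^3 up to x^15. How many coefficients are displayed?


From x^3 to x^15 inclusive, the count is 15 - 3 + 1 = 13.

13


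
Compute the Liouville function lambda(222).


The Liouville function is lambda(k) = (-1)^Omega(k), where Omega(k) counts the prime factors of k with multiplicity.
Factoring: 222 = 2 * 3 * 37, so Omega(222) = 3.
lambda(222) = (-1)^3 = -1.

-1


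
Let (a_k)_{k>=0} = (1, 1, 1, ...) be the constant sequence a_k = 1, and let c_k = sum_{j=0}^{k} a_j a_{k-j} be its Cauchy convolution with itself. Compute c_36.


Since a_j = 1 for all j >= 0, the convolution sum becomes
c_k = sum_{j=0}^{k} 1 * 1 = 1 * (k + 1).
Equivalently, the generating function of (a_k) is 1/(1 - x) and its square is 1/(1 - x)^2 = sum_{k>=0} 1(k + 1) x^k.
For k = 36: 1 * 37 = 37.

37


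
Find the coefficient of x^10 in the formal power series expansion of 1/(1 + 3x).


Write 1/(1 + c x) = 1/(1 - (-c) x) and apply the geometric-series identity
1/(1 - y) = sum_{k>=0} y^k to get 1/(1 + c x) = sum_{k>=0} (-c)^k x^k.
So the coefficient of x^k is (-c)^k = (-1)^k * c^k.
Here c = 3 and k = 10:
(-3)^10 = 1 * 59049 = 59049

59049


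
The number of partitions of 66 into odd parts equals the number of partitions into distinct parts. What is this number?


Computing partitions of 66 into odd parts (1, 3, 5, ...):
Using the generating function prod_{k>=0} 1/(1-x^(2k+1)),
the count is 20132

20132


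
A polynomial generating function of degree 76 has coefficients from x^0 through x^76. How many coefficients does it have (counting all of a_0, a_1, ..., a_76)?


A polynomial of degree 76 takes the form a_0 + a_1 x + ... + a_76 x^76.
The number of coefficients is 76 + 1 = 77.

77


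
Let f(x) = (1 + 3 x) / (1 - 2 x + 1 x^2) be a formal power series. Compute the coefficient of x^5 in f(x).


Write f(x) = sum_{k>=0} a_k x^k. Multiplying both sides by 1 - 2 x + 1 x^2 gives
(1 - 2 x + 1 x^2) sum_{k>=0} a_k x^k = 1 + 3 x.
Matching coefficients:
 x^0: a_0 = 1
 x^1: a_1 - 2 a_0 = 3  =>  a_1 = 2*1 + 3 = 5
 x^k (k >= 2): a_k = 2 a_{k-1} - 1 a_{k-2}.
Iterating: a_2 = 9, a_3 = 13, a_4 = 17, a_5 = 21.
So the coefficient of x^5 is 21.

21


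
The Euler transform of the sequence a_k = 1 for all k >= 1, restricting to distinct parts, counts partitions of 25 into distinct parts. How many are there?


Partitions of 25 into distinct parts can be computed via generating function.
Product (1+x)(1+x^2)(1+x^3)...
The coefficient of x^25 = 142

142


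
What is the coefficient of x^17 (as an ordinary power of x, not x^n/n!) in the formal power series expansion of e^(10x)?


The exponential series is e^y = sum_{k>=0} y^k / k!. Substituting y = 10x gives
e^(10x) = sum_{k>=0} 10^k x^k / k!.
So the coefficient of x^n is a^n/n! with a = 10, n = 17:
10^17 / 17! = 100000000000000000/355687428096000 = 24414062500/86837751

24414062500/86837751


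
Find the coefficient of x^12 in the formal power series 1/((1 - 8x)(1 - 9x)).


By partial fractions or Cauchy convolution:
The coefficient equals sum_{k=0}^{12} 8^k * 9^(12-k).
= 1992110014441

1992110014441


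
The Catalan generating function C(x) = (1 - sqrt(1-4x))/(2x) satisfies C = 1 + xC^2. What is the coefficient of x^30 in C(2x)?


Substituting x -> 2x scales the n-th coefficient by 2^n, so [x^30] C(2x) = 2^30 * C_30.
C_30 = C(2*30, 30)/(31) = 118264581564861424/31 = 3814986502092304.
So 2^30 * 3814986502092304 = 1073741824 * 3814986502092304 = 4096310565291970313322496.

4096310565291970313322496


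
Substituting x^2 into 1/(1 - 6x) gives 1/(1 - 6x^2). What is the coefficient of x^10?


The coefficient of x^(2m) in 1/(1 - 6x^2) is 6^m.
With n = 10 = 2*5, the coefficient is 6^5 = 7776.

7776


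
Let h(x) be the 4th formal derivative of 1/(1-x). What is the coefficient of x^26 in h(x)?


Differentiating 4 times: d^4/dx^4 [1/(1-x)] = 4!/(1-x)^5.
The expansion 1/(1-x)^5 = sum_{k>=0} C(k+4, 4) x^k, so the coefficient of x^n in 4!/(1-x)^5 is 4! * C(n+4, 4).
For n = 26: 24 * C(30, 4) = 24 * 27405 = 657720

657720


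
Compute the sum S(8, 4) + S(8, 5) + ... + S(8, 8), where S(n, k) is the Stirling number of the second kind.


By definition, S(n, k) counts partitions of an n-set into exactly k nonempty blocks.
Computing row n = 8 for k = 4..8:
S(8, k): 1701, 1050, 266, 28, 1
Sum = 3046.

3046


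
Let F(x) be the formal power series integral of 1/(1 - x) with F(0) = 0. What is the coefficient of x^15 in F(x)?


1/(1 - x) = sum_{k>=0} x^k. Integrating termwise and using F(0) = 0 gives
F(x) = sum_{k>=0} x^(k+1) / (k+1) = sum_{m>=1} x^m / m = -ln(1 - x).
So the coefficient of x^15 is 1/15 = 1/15.

1/15
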